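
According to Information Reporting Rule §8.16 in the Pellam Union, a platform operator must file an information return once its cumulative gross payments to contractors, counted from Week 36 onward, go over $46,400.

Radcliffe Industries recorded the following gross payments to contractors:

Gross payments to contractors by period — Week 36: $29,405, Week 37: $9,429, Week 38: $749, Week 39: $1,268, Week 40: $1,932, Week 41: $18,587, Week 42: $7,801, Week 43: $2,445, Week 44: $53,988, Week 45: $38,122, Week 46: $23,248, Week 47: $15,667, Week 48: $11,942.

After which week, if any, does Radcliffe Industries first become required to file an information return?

Through Week 36: $29,405
Through Week 37: $38,834
Through Week 38: $39,583
Through Week 39: $40,851
Through Week 40: $42,783
Through Week 41: $61,370 ← exceeds threshold

Week 41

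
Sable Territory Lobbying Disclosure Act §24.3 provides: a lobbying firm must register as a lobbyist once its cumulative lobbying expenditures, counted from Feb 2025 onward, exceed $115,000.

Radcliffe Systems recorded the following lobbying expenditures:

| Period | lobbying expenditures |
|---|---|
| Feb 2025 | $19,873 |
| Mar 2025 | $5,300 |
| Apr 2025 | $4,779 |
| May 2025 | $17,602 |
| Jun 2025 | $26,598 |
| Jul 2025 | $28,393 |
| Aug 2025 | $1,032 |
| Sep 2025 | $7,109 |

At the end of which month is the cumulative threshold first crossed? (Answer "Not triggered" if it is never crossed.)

Not triggered

Through Feb 2025: $19,873
Through Mar 2025: $25,173
Through Apr 2025: $29,952
Through May 2025: $47,554
Through Jun 2025: $74,152
Through Jul 2025: $102,545
Through Aug 2025: $103,577
Through Sep 2025: $110,686
Final cumulative total $110,686 ≤ $115,000; the threshold is never exceeded.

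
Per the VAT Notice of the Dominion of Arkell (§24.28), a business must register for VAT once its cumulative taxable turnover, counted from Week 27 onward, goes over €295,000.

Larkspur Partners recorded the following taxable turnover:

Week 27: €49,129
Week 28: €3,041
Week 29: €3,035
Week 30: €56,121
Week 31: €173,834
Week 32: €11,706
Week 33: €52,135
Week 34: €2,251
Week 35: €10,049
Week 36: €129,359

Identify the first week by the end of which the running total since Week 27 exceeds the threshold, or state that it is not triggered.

Through Week 27: €49,129
Through Week 28: €52,170
Through Week 29: €55,205
Through Week 30: €111,326
Through Week 31: €285,160
Through Week 32: €296,866 ← exceeds threshold

Week 32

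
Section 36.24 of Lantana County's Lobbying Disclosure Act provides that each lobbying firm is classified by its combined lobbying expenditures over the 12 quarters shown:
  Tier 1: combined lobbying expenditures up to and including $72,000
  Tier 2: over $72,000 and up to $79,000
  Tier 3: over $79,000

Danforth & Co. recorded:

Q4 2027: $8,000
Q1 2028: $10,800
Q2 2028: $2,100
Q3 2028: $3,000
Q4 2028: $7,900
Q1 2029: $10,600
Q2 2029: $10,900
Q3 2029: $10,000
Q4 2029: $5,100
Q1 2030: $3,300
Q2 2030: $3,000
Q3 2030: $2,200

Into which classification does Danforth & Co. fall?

Combined lobbying expenditures: $8,000 + $10,800 + $2,100 + $3,000 + $7,900 + $10,600 + $10,900 + $10,000 + $5,100 + $3,300 + $3,000 + $2,200 = $76,900.
$72,000 < $76,900 ≤ $79,000, so Tier 2 applies.

Tier 2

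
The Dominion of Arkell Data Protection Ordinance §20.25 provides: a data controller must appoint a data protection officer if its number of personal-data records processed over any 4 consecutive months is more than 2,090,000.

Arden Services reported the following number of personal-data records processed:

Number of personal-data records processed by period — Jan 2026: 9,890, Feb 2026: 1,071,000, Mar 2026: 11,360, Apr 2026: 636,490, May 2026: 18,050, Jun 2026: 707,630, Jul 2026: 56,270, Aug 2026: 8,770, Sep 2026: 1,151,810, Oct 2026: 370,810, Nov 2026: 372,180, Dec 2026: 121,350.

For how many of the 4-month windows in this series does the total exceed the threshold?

0

Jan 2026–Apr 2026: 9,890 + 1,071,000 + 11,360 + 636,490 = 1,728,740 (under)
Feb 2026–May 2026: 1,071,000 + 11,360 + 636,490 + 18,050 = 1,736,900 (under)
Mar 2026–Jun 2026: 11,360 + 636,490 + 18,050 + 707,630 = 1,373,530 (under)
Apr 2026–Jul 2026: 636,490 + 18,050 + 707,630 + 56,270 = 1,418,440 (under)
May 2026–Aug 2026: 18,050 + 707,630 + 56,270 + 8,770 = 790,720 (under)
Jun 2026–Sep 2026: 707,630 + 56,270 + 8,770 + 1,151,810 = 1,924,480 (under)
Jul 2026–Oct 2026: 56,270 + 8,770 + 1,151,810 + 370,810 = 1,587,660 (under)
Aug 2026–Nov 2026: 8,770 + 1,151,810 + 370,810 + 372,180 = 1,903,570 (under)
Sep 2026–Dec 2026: 1,151,810 + 370,810 + 372,180 + 121,350 = 2,016,150 (under)
0 windows exceed the threshold.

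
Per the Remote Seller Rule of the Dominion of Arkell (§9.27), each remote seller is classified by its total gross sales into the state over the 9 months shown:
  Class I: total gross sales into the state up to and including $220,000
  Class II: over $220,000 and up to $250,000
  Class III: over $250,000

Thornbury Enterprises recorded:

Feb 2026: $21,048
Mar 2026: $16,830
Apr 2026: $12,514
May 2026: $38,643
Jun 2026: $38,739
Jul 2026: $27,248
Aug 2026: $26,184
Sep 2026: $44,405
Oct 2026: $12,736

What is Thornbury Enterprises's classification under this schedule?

Total gross sales into the state: $21,048 + $16,830 + $12,514 + $38,643 + $38,739 + $27,248 + $26,184 + $44,405 + $12,736 = $238,347.
$220,000 < $238,347 ≤ $250,000, so Class II applies.

Class II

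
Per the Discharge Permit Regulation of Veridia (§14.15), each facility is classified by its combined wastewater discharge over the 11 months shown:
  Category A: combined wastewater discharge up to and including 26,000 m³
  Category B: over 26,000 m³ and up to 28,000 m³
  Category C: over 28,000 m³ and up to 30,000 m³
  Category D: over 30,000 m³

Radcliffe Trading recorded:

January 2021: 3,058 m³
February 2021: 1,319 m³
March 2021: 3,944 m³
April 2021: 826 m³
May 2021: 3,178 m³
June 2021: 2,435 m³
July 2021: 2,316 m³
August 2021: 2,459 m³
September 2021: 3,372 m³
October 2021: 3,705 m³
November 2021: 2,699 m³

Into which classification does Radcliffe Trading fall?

Combined wastewater discharge: 3,058 m³ + 1,319 m³ + 3,944 m³ + 826 m³ + 3,178 m³ + 2,435 m³ + 2,316 m³ + 2,459 m³ + 3,372 m³ + 3,705 m³ + 2,699 m³ = 29,311 m³.
28,000 m³ < 29,311 m³ ≤ 30,000 m³, so Category C applies.

Category C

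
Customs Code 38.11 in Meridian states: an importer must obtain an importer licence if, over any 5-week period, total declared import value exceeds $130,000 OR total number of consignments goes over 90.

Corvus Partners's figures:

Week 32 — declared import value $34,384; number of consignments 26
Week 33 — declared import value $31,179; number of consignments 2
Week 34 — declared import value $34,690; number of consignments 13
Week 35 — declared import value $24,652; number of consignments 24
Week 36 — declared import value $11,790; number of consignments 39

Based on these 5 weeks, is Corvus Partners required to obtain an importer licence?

Total declared import value: $34,384 + $31,179 + $34,690 + $24,652 + $11,790 = $136,695 (> $130,000).
Total number of consignments: 26 + 2 + 13 + 24 + 39 = 104 (> 90).
The test is 'or': at least one threshold is exceeded.

Yes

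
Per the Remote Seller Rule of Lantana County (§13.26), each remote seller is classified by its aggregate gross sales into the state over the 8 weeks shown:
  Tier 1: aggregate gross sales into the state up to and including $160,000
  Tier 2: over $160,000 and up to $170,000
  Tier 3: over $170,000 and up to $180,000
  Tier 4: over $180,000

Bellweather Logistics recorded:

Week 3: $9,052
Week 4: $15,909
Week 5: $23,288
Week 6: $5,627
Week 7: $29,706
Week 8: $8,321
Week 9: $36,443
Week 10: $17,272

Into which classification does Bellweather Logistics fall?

Aggregate gross sales into the state: $9,052 + $15,909 + $23,288 + $5,627 + $29,706 + $8,321 + $36,443 + $17,272 = $145,618.
$145,618 ≤ $160,000, so Tier 1 applies.

Tier 1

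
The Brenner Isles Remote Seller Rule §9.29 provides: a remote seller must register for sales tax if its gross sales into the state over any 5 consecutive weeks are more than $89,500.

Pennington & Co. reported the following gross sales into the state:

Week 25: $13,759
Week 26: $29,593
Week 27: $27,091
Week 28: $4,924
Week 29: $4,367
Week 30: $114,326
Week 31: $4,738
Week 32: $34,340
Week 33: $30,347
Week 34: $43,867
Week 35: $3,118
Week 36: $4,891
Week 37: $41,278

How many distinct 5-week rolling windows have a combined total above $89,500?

Week 25–Week 29: $13,759 + $29,593 + $27,091 + $4,924 + $4,367 = $79,734 (under)
Week 26–Week 30: $29,593 + $27,091 + $4,924 + $4,367 + $114,326 = $180,301 (over)
Week 27–Week 31: $27,091 + $4,924 + $4,367 + $114,326 + $4,738 = $155,446 (over)
Week 28–Week 32: $4,924 + $4,367 + $114,326 + $4,738 + $34,340 = $162,695 (over)
Week 29–Week 33: $4,367 + $114,326 + $4,738 + $34,340 + $30,347 = $188,118 (over)
Week 30–Week 34: $114,326 + $4,738 + $34,340 + $30,347 + $43,867 = $227,618 (over)
Week 31–Week 35: $4,738 + $34,340 + $30,347 + $43,867 + $3,118 = $116,410 (over)
Week 32–Week 36: $34,340 + $30,347 + $43,867 + $3,118 + $4,891 = $116,563 (over)
Week 33–Week 37: $30,347 + $43,867 + $3,118 + $4,891 + $41,278 = $123,501 (over)
8 windows exceed the threshold.

8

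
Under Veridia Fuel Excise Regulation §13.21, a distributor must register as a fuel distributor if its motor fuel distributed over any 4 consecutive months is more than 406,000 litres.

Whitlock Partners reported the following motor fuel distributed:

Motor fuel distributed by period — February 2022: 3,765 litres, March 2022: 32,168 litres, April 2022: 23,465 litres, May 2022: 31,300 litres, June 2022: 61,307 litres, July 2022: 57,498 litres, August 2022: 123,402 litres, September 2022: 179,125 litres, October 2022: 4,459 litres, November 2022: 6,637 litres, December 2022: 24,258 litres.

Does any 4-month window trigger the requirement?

Yes

February 2022–May 2022: 3,765 litres + 32,168 litres + 23,465 litres + 31,300 litres = 90,698 litres (under)
March 2022–June 2022: 32,168 litres + 23,465 litres + 31,300 litres + 61,307 litres = 148,240 litres (under)
April 2022–July 2022: 23,465 litres + 31,300 litres + 61,307 litres + 57,498 litres = 173,570 litres (under)
May 2022–August 2022: 31,300 litres + 61,307 litres + 57,498 litres + 123,402 litres = 273,507 litres (under)
June 2022–September 2022: 61,307 litres + 57,498 litres + 123,402 litres + 179,125 litres = 421,332 litres (over)
July 2022–October 2022: 57,498 litres + 123,402 litres + 179,125 litres + 4,459 litres = 364,484 litres (under)
August 2022–November 2022: 123,402 litres + 179,125 litres + 4,459 litres + 6,637 litres = 313,623 litres (under)
September 2022–December 2022: 179,125 litres + 4,459 litres + 6,637 litres + 24,258 litres = 214,479 litres (under)
At least one window exceeds 406,000 litres.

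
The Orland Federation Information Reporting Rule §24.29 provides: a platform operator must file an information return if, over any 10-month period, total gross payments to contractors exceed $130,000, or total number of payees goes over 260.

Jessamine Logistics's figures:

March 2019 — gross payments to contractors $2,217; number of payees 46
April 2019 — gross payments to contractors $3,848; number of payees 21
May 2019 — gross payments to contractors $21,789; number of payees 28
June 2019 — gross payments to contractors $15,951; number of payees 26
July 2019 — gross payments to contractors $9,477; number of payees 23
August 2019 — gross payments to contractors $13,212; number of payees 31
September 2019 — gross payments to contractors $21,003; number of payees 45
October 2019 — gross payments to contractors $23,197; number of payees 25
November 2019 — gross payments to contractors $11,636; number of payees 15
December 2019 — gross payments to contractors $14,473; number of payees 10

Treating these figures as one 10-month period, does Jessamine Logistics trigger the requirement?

Total gross payments to contractors: $2,217 + $3,848 + $21,789 + $15,951 + $9,477 + $13,212 + $21,003 + $23,197 + $11,636 + $14,473 = $136,803 (> $130,000).
Total number of payees: 46 + 21 + 28 + 26 + 23 + 31 + 45 + 25 + 15 + 10 = 270 (> 260).
The test is 'or': at least one threshold is exceeded.

Yes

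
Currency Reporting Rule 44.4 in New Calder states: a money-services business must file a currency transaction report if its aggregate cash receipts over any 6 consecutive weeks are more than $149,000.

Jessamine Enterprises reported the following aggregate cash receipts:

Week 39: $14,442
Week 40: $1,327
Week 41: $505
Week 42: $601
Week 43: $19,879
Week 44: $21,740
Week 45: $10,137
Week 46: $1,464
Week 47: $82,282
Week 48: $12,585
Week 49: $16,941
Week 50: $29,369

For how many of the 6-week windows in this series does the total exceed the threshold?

1

Week 39–Week 44: $14,442 + $1,327 + $505 + $601 + $19,879 + $21,740 = $58,494 (under)
Week 40–Week 45: $1,327 + $505 + $601 + $19,879 + $21,740 + $10,137 = $54,189 (under)
Week 41–Week 46: $505 + $601 + $19,879 + $21,740 + $10,137 + $1,464 = $54,326 (under)
Week 42–Week 47: $601 + $19,879 + $21,740 + $10,137 + $1,464 + $82,282 = $136,103 (under)
Week 43–Week 48: $19,879 + $21,740 + $10,137 + $1,464 + $82,282 + $12,585 = $148,087 (under)
Week 44–Week 49: $21,740 + $10,137 + $1,464 + $82,282 + $12,585 + $16,941 = $145,149 (under)
Week 45–Week 50: $10,137 + $1,464 + $82,282 + $12,585 + $16,941 + $29,369 = $152,778 (over)
1 window exceeds the threshold.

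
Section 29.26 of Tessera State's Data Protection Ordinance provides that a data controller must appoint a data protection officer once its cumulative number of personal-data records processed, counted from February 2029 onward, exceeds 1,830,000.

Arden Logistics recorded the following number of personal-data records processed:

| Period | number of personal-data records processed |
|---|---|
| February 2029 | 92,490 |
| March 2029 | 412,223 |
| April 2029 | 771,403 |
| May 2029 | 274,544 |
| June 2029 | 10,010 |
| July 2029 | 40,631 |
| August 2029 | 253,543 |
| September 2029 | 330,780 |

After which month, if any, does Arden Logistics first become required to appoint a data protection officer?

August 2029

Through February 2029: 92,490
Through March 2029: 504,713
Through April 2029: 1,276,116
Through May 2029: 1,550,660
Through June 2029: 1,560,670
Through July 2029: 1,601,301
Through August 2029: 1,854,844 ← exceeds threshold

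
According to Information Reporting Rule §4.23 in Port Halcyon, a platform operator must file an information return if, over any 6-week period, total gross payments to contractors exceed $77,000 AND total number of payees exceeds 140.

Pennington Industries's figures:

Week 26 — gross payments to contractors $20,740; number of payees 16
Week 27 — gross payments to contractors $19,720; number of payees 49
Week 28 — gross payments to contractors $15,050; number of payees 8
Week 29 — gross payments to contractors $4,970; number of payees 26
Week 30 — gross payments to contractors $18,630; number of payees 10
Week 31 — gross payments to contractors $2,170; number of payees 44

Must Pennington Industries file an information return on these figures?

Total gross payments to contractors: $20,740 + $19,720 + $15,050 + $4,970 + $18,630 + $2,170 = $81,280 (> $77,000).
Total number of payees: 16 + 49 + 8 + 26 + 10 + 44 = 153 (> 140).
The test is 'and': both thresholds are exceeded.

Yes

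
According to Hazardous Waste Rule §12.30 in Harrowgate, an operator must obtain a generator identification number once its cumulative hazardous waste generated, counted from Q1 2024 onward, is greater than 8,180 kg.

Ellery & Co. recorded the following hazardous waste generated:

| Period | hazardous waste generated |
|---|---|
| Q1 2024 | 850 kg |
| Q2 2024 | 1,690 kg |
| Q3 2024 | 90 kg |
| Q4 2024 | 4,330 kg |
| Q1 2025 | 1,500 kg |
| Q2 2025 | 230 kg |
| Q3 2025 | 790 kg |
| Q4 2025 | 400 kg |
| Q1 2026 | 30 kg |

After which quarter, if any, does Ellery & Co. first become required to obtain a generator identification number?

Q1 2025

Through Q1 2024: 850 kg
Through Q2 2024: 2,540 kg
Through Q3 2024: 2,630 kg
Through Q4 2024: 6,960 kg
Through Q1 2025: 8,460 kg ← exceeds threshold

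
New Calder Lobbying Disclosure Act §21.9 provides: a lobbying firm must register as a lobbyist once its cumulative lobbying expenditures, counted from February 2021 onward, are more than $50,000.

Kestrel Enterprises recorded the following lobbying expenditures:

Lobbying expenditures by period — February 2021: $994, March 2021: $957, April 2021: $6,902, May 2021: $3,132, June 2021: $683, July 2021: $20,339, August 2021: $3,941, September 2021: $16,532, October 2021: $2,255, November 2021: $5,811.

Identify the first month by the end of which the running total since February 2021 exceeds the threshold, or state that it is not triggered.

September 2021

Through February 2021: $994
Through March 2021: $1,951
Through April 2021: $8,853
Through May 2021: $11,985
Through June 2021: $12,668
Through July 2021: $33,007
Through August 2021: $36,948
Through September 2021: $53,480 ← exceeds threshold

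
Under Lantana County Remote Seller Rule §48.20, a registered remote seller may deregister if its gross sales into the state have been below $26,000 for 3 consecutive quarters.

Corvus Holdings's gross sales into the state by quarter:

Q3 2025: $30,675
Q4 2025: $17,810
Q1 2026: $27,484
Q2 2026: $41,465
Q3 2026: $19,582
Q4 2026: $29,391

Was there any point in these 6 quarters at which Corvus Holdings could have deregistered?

Quarters below $26,000: Q4 2025, Q3 2026.
Longest run of consecutive quarters below the threshold: 1.
1 < 3, so Corvus Holdings never became eligible.

No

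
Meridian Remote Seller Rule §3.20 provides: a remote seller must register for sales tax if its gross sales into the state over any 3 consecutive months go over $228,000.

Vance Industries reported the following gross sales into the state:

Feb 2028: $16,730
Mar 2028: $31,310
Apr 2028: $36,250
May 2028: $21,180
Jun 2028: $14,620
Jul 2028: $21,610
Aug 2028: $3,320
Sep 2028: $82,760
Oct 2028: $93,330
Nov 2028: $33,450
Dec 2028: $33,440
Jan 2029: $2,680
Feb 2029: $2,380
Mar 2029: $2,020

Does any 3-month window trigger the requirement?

No

Feb 2028–Apr 2028: $16,730 + $31,310 + $36,250 = $84,290 (under)
Mar 2028–May 2028: $31,310 + $36,250 + $21,180 = $88,740 (under)
Apr 2028–Jun 2028: $36,250 + $21,180 + $14,620 = $72,050 (under)
May 2028–Jul 2028: $21,180 + $14,620 + $21,610 = $57,410 (under)
Jun 2028–Aug 2028: $14,620 + $21,610 + $3,320 = $39,550 (under)
Jul 2028–Sep 2028: $21,610 + $3,320 + $82,760 = $107,690 (under)
Aug 2028–Oct 2028: $3,320 + $82,760 + $93,330 = $179,410 (under)
Sep 2028–Nov 2028: $82,760 + $93,330 + $33,450 = $209,540 (under)
Oct 2028–Dec 2028: $93,330 + $33,450 + $33,440 = $160,220 (under)
Nov 2028–Jan 2029: $33,450 + $33,440 + $2,680 = $69,570 (under)
Dec 2028–Feb 2029: $33,440 + $2,680 + $2,380 = $38,500 (under)
Jan 2029–Mar 2029: $2,680 + $2,380 + $2,020 = $7,080 (under)
No window exceeds $228,000.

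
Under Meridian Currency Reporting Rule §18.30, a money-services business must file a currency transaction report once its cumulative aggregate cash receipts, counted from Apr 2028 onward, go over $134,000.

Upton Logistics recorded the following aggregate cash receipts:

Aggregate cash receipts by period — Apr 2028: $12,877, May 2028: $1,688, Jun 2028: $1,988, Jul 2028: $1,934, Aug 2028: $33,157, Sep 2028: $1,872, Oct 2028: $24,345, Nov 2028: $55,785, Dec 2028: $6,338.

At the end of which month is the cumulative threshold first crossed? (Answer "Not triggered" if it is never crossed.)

Through Apr 2028: $12,877
Through May 2028: $14,565
Through Jun 2028: $16,553
Through Jul 2028: $18,487
Through Aug 2028: $51,644
Through Sep 2028: $53,516
Through Oct 2028: $77,861
Through Nov 2028: $133,646
Through Dec 2028: $139,984 ← exceeds threshold

Dec 2028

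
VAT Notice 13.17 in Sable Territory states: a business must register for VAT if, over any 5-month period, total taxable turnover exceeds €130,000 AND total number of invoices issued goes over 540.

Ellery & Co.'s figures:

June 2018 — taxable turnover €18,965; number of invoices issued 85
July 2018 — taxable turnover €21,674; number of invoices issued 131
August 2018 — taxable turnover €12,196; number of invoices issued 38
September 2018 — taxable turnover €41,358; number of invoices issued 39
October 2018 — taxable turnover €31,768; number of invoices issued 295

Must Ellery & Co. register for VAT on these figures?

Total taxable turnover: €18,965 + €21,674 + €12,196 + €41,358 + €31,768 = €125,961 (≤ €130,000).
Total number of invoices issued: 85 + 131 + 38 + 39 + 295 = 588 (> 540).
The test is 'and': the rule requires both, and at least one is not exceeded.

No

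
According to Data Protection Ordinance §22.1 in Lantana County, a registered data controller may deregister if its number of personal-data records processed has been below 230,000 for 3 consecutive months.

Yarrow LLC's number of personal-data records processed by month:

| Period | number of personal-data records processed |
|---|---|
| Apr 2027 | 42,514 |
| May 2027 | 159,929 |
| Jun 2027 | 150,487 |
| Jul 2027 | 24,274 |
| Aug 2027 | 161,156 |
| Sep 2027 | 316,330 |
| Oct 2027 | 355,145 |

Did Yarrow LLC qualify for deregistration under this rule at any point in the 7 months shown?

Yes

Months below 230,000: Apr 2027, May 2027, Jun 2027, Jul 2027, Aug 2027.
Longest run of consecutive months below the threshold: 5.
5 ≥ 3, so Yarrow LLC became eligible.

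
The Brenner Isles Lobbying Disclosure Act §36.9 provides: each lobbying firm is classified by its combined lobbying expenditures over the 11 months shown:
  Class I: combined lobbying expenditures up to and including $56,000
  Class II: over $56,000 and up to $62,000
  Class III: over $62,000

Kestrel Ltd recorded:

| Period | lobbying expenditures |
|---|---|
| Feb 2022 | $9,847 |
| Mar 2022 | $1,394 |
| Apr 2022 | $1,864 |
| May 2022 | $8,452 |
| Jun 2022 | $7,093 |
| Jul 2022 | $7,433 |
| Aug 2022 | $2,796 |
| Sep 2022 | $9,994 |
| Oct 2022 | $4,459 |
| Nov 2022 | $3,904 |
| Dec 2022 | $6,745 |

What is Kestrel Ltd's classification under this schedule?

Class III

Combined lobbying expenditures: $9,847 + $1,394 + $1,864 + $8,452 + $7,093 + $7,433 + $2,796 + $9,994 + $4,459 + $3,904 + $6,745 = $63,981.
$63,981 > $62,000, so Class III applies.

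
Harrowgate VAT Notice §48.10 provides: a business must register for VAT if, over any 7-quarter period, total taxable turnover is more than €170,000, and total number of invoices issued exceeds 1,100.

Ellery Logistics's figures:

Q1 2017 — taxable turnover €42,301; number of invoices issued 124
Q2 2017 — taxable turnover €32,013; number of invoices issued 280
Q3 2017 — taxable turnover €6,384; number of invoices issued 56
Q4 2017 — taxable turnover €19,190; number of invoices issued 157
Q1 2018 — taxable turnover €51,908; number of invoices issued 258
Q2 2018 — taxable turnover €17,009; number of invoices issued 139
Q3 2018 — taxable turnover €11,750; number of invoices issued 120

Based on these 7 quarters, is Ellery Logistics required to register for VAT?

Total taxable turnover: €42,301 + €32,013 + €6,384 + €19,190 + €51,908 + €17,009 + €11,750 = €180,555 (> €170,000).
Total number of invoices issued: 124 + 280 + 56 + 157 + 258 + 139 + 120 = 1,134 (> 1,100).
The test is 'and': both thresholds are exceeded.

Yes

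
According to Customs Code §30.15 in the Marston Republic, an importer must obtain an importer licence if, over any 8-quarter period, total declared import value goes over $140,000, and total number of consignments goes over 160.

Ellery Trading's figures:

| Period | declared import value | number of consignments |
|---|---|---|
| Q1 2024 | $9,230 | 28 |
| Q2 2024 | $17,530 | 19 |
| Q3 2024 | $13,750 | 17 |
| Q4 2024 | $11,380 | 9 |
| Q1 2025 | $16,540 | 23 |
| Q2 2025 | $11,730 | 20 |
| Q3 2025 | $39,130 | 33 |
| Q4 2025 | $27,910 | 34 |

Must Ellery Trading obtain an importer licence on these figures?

Total declared import value: $9,230 + $17,530 + $13,750 + $11,380 + $16,540 + $11,730 + $39,130 + $27,910 = $147,200 (> $140,000).
Total number of consignments: 28 + 19 + 17 + 9 + 23 + 20 + 33 + 34 = 183 (> 160).
The test is 'and': both thresholds are exceeded.

Yes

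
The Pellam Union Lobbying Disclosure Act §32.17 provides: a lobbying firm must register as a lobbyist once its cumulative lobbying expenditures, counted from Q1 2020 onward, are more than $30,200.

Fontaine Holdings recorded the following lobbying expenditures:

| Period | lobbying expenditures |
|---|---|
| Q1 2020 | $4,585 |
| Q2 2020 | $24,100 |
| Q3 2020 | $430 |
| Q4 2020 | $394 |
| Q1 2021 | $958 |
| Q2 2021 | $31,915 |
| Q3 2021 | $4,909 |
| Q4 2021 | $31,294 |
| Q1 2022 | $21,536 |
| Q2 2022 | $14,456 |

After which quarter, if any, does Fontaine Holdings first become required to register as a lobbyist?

Through Q1 2020: $4,585
Through Q2 2020: $28,685
Through Q3 2020: $29,115
Through Q4 2020: $29,509
Through Q1 2021: $30,467 ← exceeds threshold

Q1 2021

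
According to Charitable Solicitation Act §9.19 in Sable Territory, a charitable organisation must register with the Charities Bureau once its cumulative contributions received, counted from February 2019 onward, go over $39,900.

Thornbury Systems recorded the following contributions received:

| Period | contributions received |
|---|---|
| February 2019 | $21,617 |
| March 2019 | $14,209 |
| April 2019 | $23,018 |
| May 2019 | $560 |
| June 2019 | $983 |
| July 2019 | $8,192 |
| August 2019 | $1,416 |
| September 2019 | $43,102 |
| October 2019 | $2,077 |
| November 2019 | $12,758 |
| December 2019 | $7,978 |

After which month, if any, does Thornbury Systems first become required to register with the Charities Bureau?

Through February 2019: $21,617
Through March 2019: $35,826
Through April 2019: $58,844 ← exceeds threshold

April 2019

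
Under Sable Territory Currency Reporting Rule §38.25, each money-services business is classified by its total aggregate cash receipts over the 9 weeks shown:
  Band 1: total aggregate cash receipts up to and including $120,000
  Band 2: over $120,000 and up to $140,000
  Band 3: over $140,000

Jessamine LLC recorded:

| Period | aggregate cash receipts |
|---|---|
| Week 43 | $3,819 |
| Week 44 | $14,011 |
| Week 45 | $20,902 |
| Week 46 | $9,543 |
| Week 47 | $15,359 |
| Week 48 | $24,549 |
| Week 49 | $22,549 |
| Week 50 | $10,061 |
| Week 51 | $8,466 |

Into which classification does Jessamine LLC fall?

Band 2

Total aggregate cash receipts: $3,819 + $14,011 + $20,902 + $9,543 + $15,359 + $24,549 + $22,549 + $10,061 + $8,466 = $129,259.
$120,000 < $129,259 ≤ $140,000, so Band 2 applies.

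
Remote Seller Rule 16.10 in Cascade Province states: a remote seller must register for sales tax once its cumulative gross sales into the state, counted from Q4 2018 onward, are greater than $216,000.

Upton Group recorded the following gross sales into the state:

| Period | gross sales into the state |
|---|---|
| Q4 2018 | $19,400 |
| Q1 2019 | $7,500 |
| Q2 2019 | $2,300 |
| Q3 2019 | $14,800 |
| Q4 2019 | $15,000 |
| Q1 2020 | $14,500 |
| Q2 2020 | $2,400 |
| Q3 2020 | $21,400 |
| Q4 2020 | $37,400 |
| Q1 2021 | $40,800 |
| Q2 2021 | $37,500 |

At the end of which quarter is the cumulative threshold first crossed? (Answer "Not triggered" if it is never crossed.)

Not triggered

Through Q4 2018: $19,400
Through Q1 2019: $26,900
Through Q2 2019: $29,200
Through Q3 2019: $44,000
Through Q4 2019: $59,000
Through Q1 2020: $73,500
Through Q2 2020: $75,900
Through Q3 2020: $97,300
Through Q4 2020: $134,700
Through Q1 2021: $175,500
Through Q2 2021: $213,000
Final cumulative total $213,000 ≤ $216,000; the threshold is never exceeded.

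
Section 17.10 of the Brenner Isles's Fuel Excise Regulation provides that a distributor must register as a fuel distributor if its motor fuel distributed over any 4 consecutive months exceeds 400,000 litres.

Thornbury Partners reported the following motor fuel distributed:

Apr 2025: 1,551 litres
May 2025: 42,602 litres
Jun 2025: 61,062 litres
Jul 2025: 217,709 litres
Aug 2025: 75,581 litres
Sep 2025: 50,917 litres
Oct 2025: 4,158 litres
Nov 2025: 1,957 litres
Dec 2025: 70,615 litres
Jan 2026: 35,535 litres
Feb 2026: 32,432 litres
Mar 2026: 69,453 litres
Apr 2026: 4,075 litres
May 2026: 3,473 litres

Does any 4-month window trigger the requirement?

Yes

Apr 2025–Jul 2025: 1,551 litres + 42,602 litres + 61,062 litres + 217,709 litres = 322,924 litres (under)
May 2025–Aug 2025: 42,602 litres + 61,062 litres + 217,709 litres + 75,581 litres = 396,954 litres (under)
Jun 2025–Sep 2025: 61,062 litres + 217,709 litres + 75,581 litres + 50,917 litres = 405,269 litres (over)
Jul 2025–Oct 2025: 217,709 litres + 75,581 litres + 50,917 litres + 4,158 litres = 348,365 litres (under)
Aug 2025–Nov 2025: 75,581 litres + 50,917 litres + 4,158 litres + 1,957 litres = 132,613 litres (under)
Sep 2025–Dec 2025: 50,917 litres + 4,158 litres + 1,957 litres + 70,615 litres = 127,647 litres (under)
Oct 2025–Jan 2026: 4,158 litres + 1,957 litres + 70,615 litres + 35,535 litres = 112,265 litres (under)
Nov 2025–Feb 2026: 1,957 litres + 70,615 litres + 35,535 litres + 32,432 litres = 140,539 litres (under)
Dec 2025–Mar 2026: 70,615 litres + 35,535 litres + 32,432 litres + 69,453 litres = 208,035 litres (under)
Jan 2026–Apr 2026: 35,535 litres + 32,432 litres + 69,453 litres + 4,075 litres = 141,495 litres (under)
Feb 2026–May 2026: 32,432 litres + 69,453 litres + 4,075 litres + 3,473 litres = 109,433 litres (under)
At least one window exceeds 400,000 litres.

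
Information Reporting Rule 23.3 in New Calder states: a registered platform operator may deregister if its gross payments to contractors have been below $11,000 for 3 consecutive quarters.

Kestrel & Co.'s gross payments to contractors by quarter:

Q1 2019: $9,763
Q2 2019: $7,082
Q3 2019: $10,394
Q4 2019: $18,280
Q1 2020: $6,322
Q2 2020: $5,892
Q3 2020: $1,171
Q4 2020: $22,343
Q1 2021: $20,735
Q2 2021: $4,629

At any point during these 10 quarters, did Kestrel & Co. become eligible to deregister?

Yes

Quarters below $11,000: Q1 2019, Q2 2019, Q3 2019, Q1 2020, Q2 2020, Q3 2020, Q2 2021.
Longest run of consecutive quarters below the threshold: 3.
3 ≥ 3, so Kestrel & Co. became eligible.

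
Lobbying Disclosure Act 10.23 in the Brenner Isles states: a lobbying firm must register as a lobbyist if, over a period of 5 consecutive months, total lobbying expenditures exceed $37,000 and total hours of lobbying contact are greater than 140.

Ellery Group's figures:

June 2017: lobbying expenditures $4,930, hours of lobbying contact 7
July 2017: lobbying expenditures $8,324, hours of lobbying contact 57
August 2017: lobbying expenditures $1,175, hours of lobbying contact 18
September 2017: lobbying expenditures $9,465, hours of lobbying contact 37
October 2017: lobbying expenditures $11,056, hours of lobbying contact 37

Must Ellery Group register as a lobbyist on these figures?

Total lobbying expenditures: $4,930 + $8,324 + $1,175 + $9,465 + $11,056 = $34,950 (≤ $37,000).
Total hours of lobbying contact: 7 + 57 + 18 + 37 + 37 = 156 (> 140).
The test is 'and': the rule requires both, and at least one is not exceeded.

No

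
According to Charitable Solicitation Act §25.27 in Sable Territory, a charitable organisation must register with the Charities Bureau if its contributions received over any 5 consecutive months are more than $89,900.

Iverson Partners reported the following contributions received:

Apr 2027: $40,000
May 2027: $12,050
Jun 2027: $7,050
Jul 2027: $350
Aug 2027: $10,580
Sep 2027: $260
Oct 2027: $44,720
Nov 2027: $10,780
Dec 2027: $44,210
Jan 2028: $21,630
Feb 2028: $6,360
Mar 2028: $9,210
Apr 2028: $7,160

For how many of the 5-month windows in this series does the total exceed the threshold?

4

Apr 2027–Aug 2027: $40,000 + $12,050 + $7,050 + $350 + $10,580 = $70,030 (under)
May 2027–Sep 2027: $12,050 + $7,050 + $350 + $10,580 + $260 = $30,290 (under)
Jun 2027–Oct 2027: $7,050 + $350 + $10,580 + $260 + $44,720 = $62,960 (under)
Jul 2027–Nov 2027: $350 + $10,580 + $260 + $44,720 + $10,780 = $66,690 (under)
Aug 2027–Dec 2027: $10,580 + $260 + $44,720 + $10,780 + $44,210 = $110,550 (over)
Sep 2027–Jan 2028: $260 + $44,720 + $10,780 + $44,210 + $21,630 = $121,600 (over)
Oct 2027–Feb 2028: $44,720 + $10,780 + $44,210 + $21,630 + $6,360 = $127,700 (over)
Nov 2027–Mar 2028: $10,780 + $44,210 + $21,630 + $6,360 + $9,210 = $92,190 (over)
Dec 2027–Apr 2028: $44,210 + $21,630 + $6,360 + $9,210 + $7,160 = $88,570 (under)
4 windows exceed the threshold.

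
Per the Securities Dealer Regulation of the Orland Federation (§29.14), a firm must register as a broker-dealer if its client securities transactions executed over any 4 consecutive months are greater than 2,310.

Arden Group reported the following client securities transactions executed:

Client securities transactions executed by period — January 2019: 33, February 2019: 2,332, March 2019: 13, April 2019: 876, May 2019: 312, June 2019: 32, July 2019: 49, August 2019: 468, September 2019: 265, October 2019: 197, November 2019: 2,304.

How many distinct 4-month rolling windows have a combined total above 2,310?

January 2019–April 2019: 33 + 2,332 + 13 + 876 = 3,254 (over)
February 2019–May 2019: 2,332 + 13 + 876 + 312 = 3,533 (over)
March 2019–June 2019: 13 + 876 + 312 + 32 = 1,233 (under)
April 2019–July 2019: 876 + 312 + 32 + 49 = 1,269 (under)
May 2019–August 2019: 312 + 32 + 49 + 468 = 861 (under)
June 2019–September 2019: 32 + 49 + 468 + 265 = 814 (under)
July 2019–October 2019: 49 + 468 + 265 + 197 = 979 (under)
August 2019–November 2019: 468 + 265 + 197 + 2,304 = 3,234 (over)
3 windows exceed the threshold.

3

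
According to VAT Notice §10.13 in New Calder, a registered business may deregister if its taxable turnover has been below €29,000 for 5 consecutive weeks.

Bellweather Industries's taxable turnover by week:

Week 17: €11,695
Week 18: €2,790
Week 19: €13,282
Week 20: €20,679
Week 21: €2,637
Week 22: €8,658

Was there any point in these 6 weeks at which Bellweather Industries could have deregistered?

Weeks below €29,000: Week 17, Week 18, Week 19, Week 20, Week 21, Week 22.
Longest run of consecutive weeks below the threshold: 6.
6 ≥ 5, so Bellweather Industries became eligible.

Yes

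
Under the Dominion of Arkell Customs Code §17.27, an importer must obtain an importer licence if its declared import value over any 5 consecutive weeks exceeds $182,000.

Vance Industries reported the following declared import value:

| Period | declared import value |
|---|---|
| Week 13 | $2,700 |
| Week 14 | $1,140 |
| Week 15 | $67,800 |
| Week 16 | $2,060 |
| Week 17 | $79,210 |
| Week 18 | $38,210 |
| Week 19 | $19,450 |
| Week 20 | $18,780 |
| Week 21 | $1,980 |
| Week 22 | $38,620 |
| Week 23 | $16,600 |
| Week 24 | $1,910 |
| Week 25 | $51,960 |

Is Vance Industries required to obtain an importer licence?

Yes

Week 13–Week 17: $2,700 + $1,140 + $67,800 + $2,060 + $79,210 = $152,910 (under)
Week 14–Week 18: $1,140 + $67,800 + $2,060 + $79,210 + $38,210 = $188,420 (over)
Week 15–Week 19: $67,800 + $2,060 + $79,210 + $38,210 + $19,450 = $206,730 (over)
Week 16–Week 20: $2,060 + $79,210 + $38,210 + $19,450 + $18,780 = $157,710 (under)
Week 17–Week 21: $79,210 + $38,210 + $19,450 + $18,780 + $1,980 = $157,630 (under)
Week 18–Week 22: $38,210 + $19,450 + $18,780 + $1,980 + $38,620 = $117,040 (under)
Week 19–Week 23: $19,450 + $18,780 + $1,980 + $38,620 + $16,600 = $95,430 (under)
Week 20–Week 24: $18,780 + $1,980 + $38,620 + $16,600 + $1,910 = $77,890 (under)
Week 21–Week 25: $1,980 + $38,620 + $16,600 + $1,910 + $51,960 = $111,070 (under)
At least one window exceeds $182,000.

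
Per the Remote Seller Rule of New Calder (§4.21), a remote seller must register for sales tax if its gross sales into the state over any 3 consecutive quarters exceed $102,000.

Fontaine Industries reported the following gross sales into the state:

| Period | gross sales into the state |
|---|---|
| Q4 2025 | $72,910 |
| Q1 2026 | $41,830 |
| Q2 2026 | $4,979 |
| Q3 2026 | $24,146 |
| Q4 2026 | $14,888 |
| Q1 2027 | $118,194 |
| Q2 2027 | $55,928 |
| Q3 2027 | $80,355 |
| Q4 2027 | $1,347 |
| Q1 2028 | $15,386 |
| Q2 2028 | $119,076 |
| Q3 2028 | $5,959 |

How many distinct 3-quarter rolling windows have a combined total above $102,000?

Q4 2025–Q2 2026: $72,910 + $41,830 + $4,979 = $119,719 (over)
Q1 2026–Q3 2026: $41,830 + $4,979 + $24,146 = $70,955 (under)
Q2 2026–Q4 2026: $4,979 + $24,146 + $14,888 = $44,013 (under)
Q3 2026–Q1 2027: $24,146 + $14,888 + $118,194 = $157,228 (over)
Q4 2026–Q2 2027: $14,888 + $118,194 + $55,928 = $189,010 (over)
Q1 2027–Q3 2027: $118,194 + $55,928 + $80,355 = $254,477 (over)
Q2 2027–Q4 2027: $55,928 + $80,355 + $1,347 = $137,630 (over)
Q3 2027–Q1 2028: $80,355 + $1,347 + $15,386 = $97,088 (under)
Q4 2027–Q2 2028: $1,347 + $15,386 + $119,076 = $135,809 (over)
Q1 2028–Q3 2028: $15,386 + $119,076 + $5,959 = $140,421 (over)
7 windows exceed the threshold.

7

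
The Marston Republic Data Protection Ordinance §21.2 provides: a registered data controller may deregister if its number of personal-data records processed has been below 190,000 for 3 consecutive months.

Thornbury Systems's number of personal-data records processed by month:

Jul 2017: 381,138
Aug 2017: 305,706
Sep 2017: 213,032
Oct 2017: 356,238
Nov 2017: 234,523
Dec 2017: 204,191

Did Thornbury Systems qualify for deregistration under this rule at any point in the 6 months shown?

No month is below 190,000.
Longest run of consecutive months below the threshold: 0.
0 < 3, so Thornbury Systems never became eligible.

No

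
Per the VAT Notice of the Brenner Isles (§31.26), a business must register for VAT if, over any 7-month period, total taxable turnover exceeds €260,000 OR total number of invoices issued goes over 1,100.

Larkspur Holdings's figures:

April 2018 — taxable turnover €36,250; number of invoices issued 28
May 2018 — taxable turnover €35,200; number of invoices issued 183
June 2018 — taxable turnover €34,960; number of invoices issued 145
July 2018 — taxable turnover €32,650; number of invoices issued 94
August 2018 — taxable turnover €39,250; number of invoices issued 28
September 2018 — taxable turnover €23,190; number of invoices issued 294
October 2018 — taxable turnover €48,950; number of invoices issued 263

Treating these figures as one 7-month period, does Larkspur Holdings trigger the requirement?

Total taxable turnover: €36,250 + €35,200 + €34,960 + €32,650 + €39,250 + €23,190 + €48,950 = €250,450 (≤ €260,000).
Total number of invoices issued: 28 + 183 + 145 + 94 + 28 + 294 + 263 = 1,035 (≤ 1,100).
The test is 'or': neither threshold is exceeded.

No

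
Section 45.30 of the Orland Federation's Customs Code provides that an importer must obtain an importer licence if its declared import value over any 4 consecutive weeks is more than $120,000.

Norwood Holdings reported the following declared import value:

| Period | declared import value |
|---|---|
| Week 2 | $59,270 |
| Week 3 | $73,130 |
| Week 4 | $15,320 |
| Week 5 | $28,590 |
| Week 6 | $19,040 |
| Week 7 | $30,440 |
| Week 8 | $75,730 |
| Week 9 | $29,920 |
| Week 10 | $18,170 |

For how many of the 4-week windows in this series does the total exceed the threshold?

5

Week 2–Week 5: $59,270 + $73,130 + $15,320 + $28,590 = $176,310 (over)
Week 3–Week 6: $73,130 + $15,320 + $28,590 + $19,040 = $136,080 (over)
Week 4–Week 7: $15,320 + $28,590 + $19,040 + $30,440 = $93,390 (under)
Week 5–Week 8: $28,590 + $19,040 + $30,440 + $75,730 = $153,800 (over)
Week 6–Week 9: $19,040 + $30,440 + $75,730 + $29,920 = $155,130 (over)
Week 7–Week 10: $30,440 + $75,730 + $29,920 + $18,170 = $154,260 (over)
5 windows exceed the threshold.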